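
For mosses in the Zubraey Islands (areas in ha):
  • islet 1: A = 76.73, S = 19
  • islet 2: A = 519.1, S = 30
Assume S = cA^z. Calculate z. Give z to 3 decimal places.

Taking logs: ln S = ln c + z ln A, so z = (ln S₂ − ln S₁)/(ln A₂ − ln A₁).
z = ln(30/19) / ln(519.1/76.73) = ln(1.579) / ln(6.765) = 0.4568 / 1.9118 = 0.2389

0.239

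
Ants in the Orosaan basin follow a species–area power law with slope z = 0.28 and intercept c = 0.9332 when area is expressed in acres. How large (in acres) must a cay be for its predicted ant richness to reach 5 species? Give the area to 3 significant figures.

5 = 0.9332 × A^0.28  ⇒  A^0.28 = 5/0.9332 = 5.358
ln A = ln(5.358) / 0.28 = 1.6786 / 0.28 = 5.9949
A = e^5.9949 ≈ 401.4 acres

401 acres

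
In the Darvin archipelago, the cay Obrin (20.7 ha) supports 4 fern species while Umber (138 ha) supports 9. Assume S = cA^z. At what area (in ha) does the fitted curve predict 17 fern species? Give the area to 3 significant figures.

611 ha

z = ln(9/4) / ln(138/20.7) = 0.8109 / 1.8971 = 0.4275
c = 4 / 20.7^0.4275 = 4 / 3.652 = 1.095
A = (17/1.095)^(1/0.4275) ⇒ ln A = ln(15.52)/0.4275 = 6.4151
A = e^6.4151 ≈ 611 ha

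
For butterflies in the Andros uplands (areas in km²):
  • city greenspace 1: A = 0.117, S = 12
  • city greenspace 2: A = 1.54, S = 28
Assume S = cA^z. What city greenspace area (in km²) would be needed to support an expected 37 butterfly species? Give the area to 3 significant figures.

3.60 km²

z = ln(28/12) / ln(1.54/0.117) = 0.8473 / 2.5774 = 0.3287
c = 12 / 0.117^0.3287 = 12 / 0.4939 = 24.29
A = (37/24.29)^(1/0.3287) ⇒ ln A = ln(1.523)/0.3287 = 1.2796
A = e^1.2796 ≈ 3.595 km²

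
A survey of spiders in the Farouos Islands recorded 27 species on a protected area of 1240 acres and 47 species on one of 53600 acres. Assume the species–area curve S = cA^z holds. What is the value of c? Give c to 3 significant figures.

z = ln(S₂/S₁) / ln(A₂/A₁) = ln(47/27) / ln(53600/1240) = 0.5543 / 3.7664 = 0.1472
c = S₁ / A₁^z = 27 / 1240^0.1472 = 27 / 2.853 = 9.465

9.46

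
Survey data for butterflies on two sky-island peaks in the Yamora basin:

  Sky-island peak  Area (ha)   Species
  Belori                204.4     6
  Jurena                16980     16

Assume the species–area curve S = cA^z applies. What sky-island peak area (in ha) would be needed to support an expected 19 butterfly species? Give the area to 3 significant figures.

36800 ha

z = ln(16/6) / ln(16980/204.4) = 0.9808 / 4.4197 = 0.2219
c = 6 / 204.4^0.2219 = 6 / 3.256 = 1.842
A = (19/1.842)^(1/0.2219) ⇒ ln A = ln(10.31)/0.2219 = 10.5142
A = e^10.5142 ≈ 36834 ha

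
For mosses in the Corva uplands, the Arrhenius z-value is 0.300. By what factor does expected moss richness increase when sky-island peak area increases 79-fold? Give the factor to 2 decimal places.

S₂/S₁ = (A₂/A₁)^z = 79^0.3
ln(S₂/S₁) = 0.3 × ln 79 = 0.3 × 4.3694 = 1.3108
S₂/S₁ = e^1.3108 ≈ 3.709

3.71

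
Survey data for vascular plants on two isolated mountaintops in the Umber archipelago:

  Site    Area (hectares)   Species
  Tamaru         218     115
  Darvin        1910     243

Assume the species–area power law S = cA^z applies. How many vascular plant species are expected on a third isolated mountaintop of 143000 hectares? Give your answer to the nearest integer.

z = ln(243/115) / ln(1910/218) = 0.7481 / 2.1704 = 0.3447
c = 115 / 218^0.3447 = 115 / 6.398 = 17.97
S₃ = 17.97 × 143000^0.3447 = 17.97 × 59.85 ≈ 1076

1076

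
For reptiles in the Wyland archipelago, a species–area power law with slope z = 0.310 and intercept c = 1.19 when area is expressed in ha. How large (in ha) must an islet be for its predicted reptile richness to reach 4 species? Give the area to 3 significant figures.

49.9 ha

4 = 1.19 × A^0.31  ⇒  A^0.31 = 4/1.19 = 3.361
ln A = ln(3.361) / 0.31 = 1.2123 / 0.31 = 3.9108
A = e^3.9108 ≈ 49.94 ha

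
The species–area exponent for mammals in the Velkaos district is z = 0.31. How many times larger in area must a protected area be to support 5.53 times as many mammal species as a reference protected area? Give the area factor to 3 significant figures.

249

(A₂/A₁)^0.31 = 5.53, so A₂/A₁ = 5.53^(1/0.31) = 5.53^3.226
ln(A₂/A₁) = ln 5.53 / 0.31 = 1.7102 / 0.31 = 5.5167
A₂/A₁ = e^5.5167 ≈ 248.8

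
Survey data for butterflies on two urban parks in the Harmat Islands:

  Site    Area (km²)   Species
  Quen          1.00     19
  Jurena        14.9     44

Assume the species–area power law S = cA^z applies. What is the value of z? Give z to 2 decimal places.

Taking logs: ln S = ln c + z ln A, so z = (ln S₂ − ln S₁)/(ln A₂ − ln A₁).
z = ln(44/19) / ln(14.9/1) = ln(2.316) / ln(14.9) = 0.8398 / 2.7014 = 0.3109

0.31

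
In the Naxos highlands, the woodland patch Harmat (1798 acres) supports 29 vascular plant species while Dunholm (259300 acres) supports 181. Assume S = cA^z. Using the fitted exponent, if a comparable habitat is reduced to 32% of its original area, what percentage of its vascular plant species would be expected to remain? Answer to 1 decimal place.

65.7%

z = ln(181/29) / ln(259300/1798) = 1.8312 / 4.9713 = 0.3684
S_new/S_old = (A_new/A_old)^z = 0.32^0.3684 = exp(0.3684 × -1.1394) = 0.6572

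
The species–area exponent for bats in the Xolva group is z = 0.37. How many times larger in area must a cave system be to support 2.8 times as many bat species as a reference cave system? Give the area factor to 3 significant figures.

16.2

(A₂/A₁)^0.37 = 2.8, so A₂/A₁ = 2.8^(1/0.37) = 2.8^2.703
ln(A₂/A₁) = ln 2.8 / 0.37 = 1.0296 / 0.37 = 2.7828
A₂/A₁ = e^2.7828 ≈ 16.16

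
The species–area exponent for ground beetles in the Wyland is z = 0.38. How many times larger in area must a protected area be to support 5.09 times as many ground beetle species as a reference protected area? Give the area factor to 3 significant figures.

72.4

(A₂/A₁)^0.38 = 5.09, so A₂/A₁ = 5.09^(1/0.38) = 5.09^2.632
ln(A₂/A₁) = ln 5.09 / 0.38 = 1.6273 / 0.38 = 4.2823
A₂/A₁ = e^4.2823 ≈ 72.41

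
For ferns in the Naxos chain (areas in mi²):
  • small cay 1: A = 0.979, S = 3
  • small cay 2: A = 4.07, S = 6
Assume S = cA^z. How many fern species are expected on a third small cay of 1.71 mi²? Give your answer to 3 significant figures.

z = ln(6/3) / ln(4.07/0.979) = 0.6931 / 1.4249 = 0.4865
c = 3 / 0.979^0.4865 = 3 / 0.9897 = 3.031
S₃ = 3.031 × 1.71^0.4865 = 3.031 × 1.298 ≈ 3.935

3.94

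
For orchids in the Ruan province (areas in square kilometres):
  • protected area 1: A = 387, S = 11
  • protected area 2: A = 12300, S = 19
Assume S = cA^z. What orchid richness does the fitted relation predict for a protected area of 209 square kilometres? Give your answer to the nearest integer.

10

z = ln(19/11) / ln(12300/387) = 0.5465 / 3.4589 = 0.1580
c = 11 / 387^0.1580 = 11 / 2.564 = 4.291
S₃ = 4.291 × 209^0.1580 = 4.291 × 2.326 ≈ 9.98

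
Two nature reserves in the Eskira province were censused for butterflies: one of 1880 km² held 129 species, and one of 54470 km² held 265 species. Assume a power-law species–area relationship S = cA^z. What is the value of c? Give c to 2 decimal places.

25.73

z = ln(S₂/S₁) / ln(A₂/A₁) = ln(265/129) / ln(54470/1880) = 0.7199 / 3.3664 = 0.2139
c = S₁ / A₁^z = 129 / 1880^0.2139 = 129 / 5.014 = 25.73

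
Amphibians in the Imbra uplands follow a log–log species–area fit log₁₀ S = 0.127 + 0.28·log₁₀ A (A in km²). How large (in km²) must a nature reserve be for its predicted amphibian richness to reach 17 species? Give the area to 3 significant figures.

8730 km²

17 = 1.34 × A^0.28  ⇒  A^0.28 = 17/1.34 = 12.69
ln A = ln(12.69) / 0.28 = 2.5408 / 0.28 = 9.0742
A = e^9.0742 ≈ 8727 km²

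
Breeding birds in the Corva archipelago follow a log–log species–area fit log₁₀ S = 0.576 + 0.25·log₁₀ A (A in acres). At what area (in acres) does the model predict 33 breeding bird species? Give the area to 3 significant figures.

33 = 3.767 × A^0.25  ⇒  A^0.25 = 33/3.767 = 8.76
ln A = ln(8.76) / 0.25 = 2.1702 / 0.25 = 8.6809
A = e^8.6809 ≈ 5889 acres

5890 acres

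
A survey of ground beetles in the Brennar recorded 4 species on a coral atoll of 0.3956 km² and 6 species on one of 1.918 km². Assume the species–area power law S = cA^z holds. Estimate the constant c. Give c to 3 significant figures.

z = ln(S₂/S₁) / ln(A₂/A₁) = ln(6/4) / ln(1.918/0.3956) = 0.4055 / 1.5786 = 0.2568
c = S₁ / A₁^z = 4 / 0.3956^0.2568 = 4 / 0.7881 = 5.076

5.08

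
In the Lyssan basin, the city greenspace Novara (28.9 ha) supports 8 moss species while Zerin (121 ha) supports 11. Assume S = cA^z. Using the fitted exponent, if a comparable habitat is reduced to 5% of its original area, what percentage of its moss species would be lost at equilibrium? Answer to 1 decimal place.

z = ln(11/8) / ln(121/28.9) = 0.3185 / 1.4319 = 0.2224
S_new/S_old = (A_new/A_old)^z = 0.05^0.2224 = exp(0.2224 × -2.9957) = 0.5136
Fraction lost = 1 − 0.5136 = 0.4864

48.6%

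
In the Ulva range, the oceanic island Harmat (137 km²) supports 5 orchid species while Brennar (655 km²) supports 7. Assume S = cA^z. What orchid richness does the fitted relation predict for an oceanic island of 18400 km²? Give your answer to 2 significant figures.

14

z = ln(7/5) / ln(655/137) = 0.3365 / 1.5647 = 0.2150
c = 5 / 137^0.2150 = 5 / 2.881 = 1.736
S₃ = 1.736 × 18400^0.2150 = 1.736 × 8.263 ≈ 14.34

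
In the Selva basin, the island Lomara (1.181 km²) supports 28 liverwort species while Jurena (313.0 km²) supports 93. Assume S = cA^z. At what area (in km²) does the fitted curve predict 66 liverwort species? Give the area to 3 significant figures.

63.6 km²

z = ln(93/28) / ln(313/1.181) = 1.2004 / 5.5798 = 0.2151
c = 28 / 1.181^0.2151 = 28 / 1.036 = 27.02
A = (66/27.02)^(1/0.2151) ⇒ ln A = ln(2.443)/0.2151 = 4.1521
A = e^4.1521 ≈ 63.57 km²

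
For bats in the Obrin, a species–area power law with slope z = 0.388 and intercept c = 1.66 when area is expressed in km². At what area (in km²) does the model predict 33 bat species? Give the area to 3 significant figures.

33 = 1.66 × A^0.388  ⇒  A^0.388 = 33/1.66 = 19.88
ln A = ln(19.88) / 0.388 = 2.9897 / 0.388 = 7.7054
A = e^7.7054 ≈ 2220 km²

2220 km²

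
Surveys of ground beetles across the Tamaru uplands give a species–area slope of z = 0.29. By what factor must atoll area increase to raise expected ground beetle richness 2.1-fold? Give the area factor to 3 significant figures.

(A₂/A₁)^0.29 = 2.1, so A₂/A₁ = 2.1^(1/0.29) = 2.1^3.448
ln(A₂/A₁) = ln 2.1 / 0.29 = 0.7419 / 0.29 = 2.5584
A₂/A₁ = e^2.5584 ≈ 12.92

12.9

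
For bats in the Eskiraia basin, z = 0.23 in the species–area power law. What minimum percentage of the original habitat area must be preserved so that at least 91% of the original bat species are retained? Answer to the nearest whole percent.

66%

Need (A_new/A_old)^0.23 = 0.91, so A_new/A_old = 0.91^(1/0.23) = 0.91^4.348
ln(A_new/A_old) = ln 0.91 / 0.23 = -0.0943 / 0.23 = -0.4100
A_new/A_old = e^-0.4100 ≈ 0.6636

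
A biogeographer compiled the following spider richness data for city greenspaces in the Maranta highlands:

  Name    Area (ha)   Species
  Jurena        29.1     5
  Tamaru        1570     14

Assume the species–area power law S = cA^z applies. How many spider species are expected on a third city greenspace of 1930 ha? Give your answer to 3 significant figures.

14.8

z = ln(14/5) / ln(1570/29.1) = 1.0296 / 3.9881 = 0.2582
c = 5 / 29.1^0.2582 = 5 / 2.387 = 2.094
S₃ = 2.094 × 1930^0.2582 = 2.094 × 7.051 ≈ 14.77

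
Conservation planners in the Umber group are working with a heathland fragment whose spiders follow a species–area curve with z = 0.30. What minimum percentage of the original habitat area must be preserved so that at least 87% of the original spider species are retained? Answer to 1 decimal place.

Need (A_new/A_old)^0.3 = 0.87, so A_new/A_old = 0.87^(1/0.3) = 0.87^3.333
ln(A_new/A_old) = ln 0.87 / 0.3 = -0.1393 / 0.3 = -0.4642
A_new/A_old = e^-0.4642 ≈ 0.6286

62.9%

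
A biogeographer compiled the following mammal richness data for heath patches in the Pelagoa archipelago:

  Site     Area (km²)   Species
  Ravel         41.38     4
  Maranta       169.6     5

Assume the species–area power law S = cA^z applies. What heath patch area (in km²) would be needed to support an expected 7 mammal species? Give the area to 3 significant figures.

z = ln(5/4) / ln(169.6/41.38) = 0.2231 / 1.4106 = 0.1582
c = 4 / 41.38^0.1582 = 4 / 1.802 = 2.22
A = (7/2.22)^(1/0.1582) ⇒ ln A = ln(3.153)/0.1582 = 7.2605
A = e^7.2605 ≈ 1423 km²

1420 km²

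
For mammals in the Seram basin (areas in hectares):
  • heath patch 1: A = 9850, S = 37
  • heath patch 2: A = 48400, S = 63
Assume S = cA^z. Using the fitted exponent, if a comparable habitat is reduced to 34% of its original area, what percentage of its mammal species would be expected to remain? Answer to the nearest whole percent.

70%

z = ln(63/37) / ln(48400/9850) = 0.5322 / 1.5920 = 0.3343
S_new/S_old = (A_new/A_old)^z = 0.34^0.3343 = exp(0.3343 × -1.0788) = 0.6972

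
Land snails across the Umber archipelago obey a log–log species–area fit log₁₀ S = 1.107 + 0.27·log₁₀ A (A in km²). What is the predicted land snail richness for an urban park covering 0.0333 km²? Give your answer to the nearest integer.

S = 12.79 × 0.0333^0.27
ln S = ln 12.79 + 0.27 × ln 0.0333 = 2.5490 + 0.27 × -3.4022 = 1.6304
S = e^1.6304 ≈ 5.106

5 species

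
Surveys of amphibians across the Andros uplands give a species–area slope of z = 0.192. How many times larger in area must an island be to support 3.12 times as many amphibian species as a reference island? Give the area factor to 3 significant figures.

(A₂/A₁)^0.192 = 3.12, so A₂/A₁ = 3.12^(1/0.192) = 3.12^5.208
ln(A₂/A₁) = ln 3.12 / 0.192 = 1.1378 / 0.192 = 5.9262
A₂/A₁ = e^5.9262 ≈ 374.7

375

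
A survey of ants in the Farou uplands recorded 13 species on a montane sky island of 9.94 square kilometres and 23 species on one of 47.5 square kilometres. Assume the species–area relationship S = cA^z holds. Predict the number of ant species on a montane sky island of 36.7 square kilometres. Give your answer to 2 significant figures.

21

z = ln(23/13) / ln(47.5/9.94) = 0.5705 / 1.5642 = 0.3648
c = 13 / 9.94^0.3648 = 13 / 2.311 = 5.625
S₃ = 5.625 × 36.7^0.3648 = 5.625 × 3.722 ≈ 20.93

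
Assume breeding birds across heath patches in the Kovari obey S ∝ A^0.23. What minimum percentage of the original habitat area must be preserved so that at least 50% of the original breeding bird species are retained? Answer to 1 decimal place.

4.9%

Need (A_new/A_old)^0.23 = 0.5, so A_new/A_old = 0.5^(1/0.23) = 0.5^4.348
ln(A_new/A_old) = ln 0.5 / 0.23 = -0.6931 / 0.23 = -3.0137
A_new/A_old = e^-3.0137 ≈ 0.04911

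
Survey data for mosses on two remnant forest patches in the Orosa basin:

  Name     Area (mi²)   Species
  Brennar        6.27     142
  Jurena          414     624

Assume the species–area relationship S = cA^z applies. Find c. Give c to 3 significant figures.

z = ln(S₂/S₁) / ln(A₂/A₁) = ln(624/142) / ln(414/6.27) = 1.4803 / 4.1901 = 0.3533
c = S₁ / A₁^z = 142 / 6.27^0.3533 = 142 / 1.913 = 74.24

74.2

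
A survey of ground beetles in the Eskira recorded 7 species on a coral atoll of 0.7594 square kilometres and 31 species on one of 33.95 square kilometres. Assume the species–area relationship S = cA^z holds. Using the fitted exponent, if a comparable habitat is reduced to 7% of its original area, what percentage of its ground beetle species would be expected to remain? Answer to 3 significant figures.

35.3%

z = ln(31/7) / ln(33.95/0.7594) = 1.4881 / 3.8001 = 0.3916
S_new/S_old = (A_new/A_old)^z = 0.07^0.3916 = exp(0.3916 × -2.6593) = 0.353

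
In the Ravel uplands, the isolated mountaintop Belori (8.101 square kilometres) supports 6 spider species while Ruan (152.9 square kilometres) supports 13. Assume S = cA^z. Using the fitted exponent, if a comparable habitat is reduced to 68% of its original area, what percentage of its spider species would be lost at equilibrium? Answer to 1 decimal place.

z = ln(13/6) / ln(152.9/8.101) = 0.7732 / 2.9378 = 0.2632
S_new/S_old = (A_new/A_old)^z = 0.68^0.2632 = exp(0.2632 × -0.3857) = 0.9035
Fraction lost = 1 − 0.9035 = 0.09652

9.7%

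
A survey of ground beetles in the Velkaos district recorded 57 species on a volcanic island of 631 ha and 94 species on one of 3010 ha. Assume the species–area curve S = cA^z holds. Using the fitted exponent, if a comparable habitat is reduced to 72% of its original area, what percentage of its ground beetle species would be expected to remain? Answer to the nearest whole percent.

90%

z = ln(94/57) / ln(3010/631) = 0.5002 / 1.5624 = 0.3202
S_new/S_old = (A_new/A_old)^z = 0.72^0.3202 = exp(0.3202 × -0.3285) = 0.9002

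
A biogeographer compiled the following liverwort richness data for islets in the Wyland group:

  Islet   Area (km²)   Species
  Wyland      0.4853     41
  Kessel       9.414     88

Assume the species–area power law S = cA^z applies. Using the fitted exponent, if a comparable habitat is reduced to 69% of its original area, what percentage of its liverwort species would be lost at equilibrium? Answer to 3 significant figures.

z = ln(88/41) / ln(9.414/0.4853) = 0.7638 / 2.9652 = 0.2576
S_new/S_old = (A_new/A_old)^z = 0.69^0.2576 = exp(0.2576 × -0.3711) = 0.9088
Fraction lost = 1 − 0.9088 = 0.09115

9.12%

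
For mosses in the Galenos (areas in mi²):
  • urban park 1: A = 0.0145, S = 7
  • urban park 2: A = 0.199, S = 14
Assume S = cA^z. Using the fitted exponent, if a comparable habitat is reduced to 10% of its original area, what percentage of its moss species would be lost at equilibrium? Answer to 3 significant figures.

45.6%

z = ln(14/7) / ln(0.199/0.0145) = 0.6931 / 2.6192 = 0.2646
S_new/S_old = (A_new/A_old)^z = 0.1^0.2646 = exp(0.2646 × -2.3026) = 0.5437
Fraction lost = 1 − 0.5437 = 0.4563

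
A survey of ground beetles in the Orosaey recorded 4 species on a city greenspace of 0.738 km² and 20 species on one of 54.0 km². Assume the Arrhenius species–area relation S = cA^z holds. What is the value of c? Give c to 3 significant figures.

z = ln(S₂/S₁) / ln(A₂/A₁) = ln(20/4) / ln(54/0.738) = 1.6094 / 4.2928 = 0.3749
c = S₁ / A₁^z = 4 / 0.738^0.3749 = 4 / 0.8923 = 4.483

4.48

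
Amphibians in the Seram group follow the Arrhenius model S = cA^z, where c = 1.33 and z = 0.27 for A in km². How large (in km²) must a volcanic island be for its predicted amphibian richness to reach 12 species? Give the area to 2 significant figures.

12 = 1.33 × A^0.27  ⇒  A^0.27 = 12/1.33 = 9.023
ln A = ln(9.023) / 0.27 = 2.1997 / 0.27 = 8.1471
A = e^8.1471 ≈ 3453 km²

3500 km²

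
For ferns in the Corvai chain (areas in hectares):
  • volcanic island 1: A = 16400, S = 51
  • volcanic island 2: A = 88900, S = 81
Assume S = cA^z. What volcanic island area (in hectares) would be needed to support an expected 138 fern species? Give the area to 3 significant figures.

623000 hectares

z = ln(81/51) / ln(88900/16400) = 0.4626 / 1.6902 = 0.2737
c = 51 / 16400^0.2737 = 51 / 14.24 = 3.581
A = (138/3.581)^(1/0.2737) ⇒ ln A = ln(38.54)/0.2737 = 13.3419
A = e^13.3419 ≈ 622756 hectares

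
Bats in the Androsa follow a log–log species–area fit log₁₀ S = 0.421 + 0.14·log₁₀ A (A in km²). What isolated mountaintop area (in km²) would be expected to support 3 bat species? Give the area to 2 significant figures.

2.5 km²

3 = 2.636 × A^0.14  ⇒  A^0.14 = 3/2.636 = 1.138
ln A = ln(1.138) / 0.14 = 0.1292 / 0.14 = 0.9230
A = e^0.9230 ≈ 2.517 km²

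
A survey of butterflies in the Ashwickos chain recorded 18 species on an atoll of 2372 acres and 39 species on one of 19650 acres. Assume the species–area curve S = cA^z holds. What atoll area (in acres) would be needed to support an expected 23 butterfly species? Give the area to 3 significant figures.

z = ln(39/18) / ln(19650/2372) = 0.7732 / 2.1143 = 0.3657
c = 18 / 2372^0.3657 = 18 / 17.15 = 1.05
A = (23/1.05)^(1/0.3657) ⇒ ln A = ln(21.91)/0.3657 = 8.4418
A = e^8.4418 ≈ 4637 acres

4640 acres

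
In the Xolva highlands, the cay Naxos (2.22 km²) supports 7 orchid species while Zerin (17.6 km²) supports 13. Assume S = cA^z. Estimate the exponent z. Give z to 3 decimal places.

0.299

Taking logs: ln S = ln c + z ln A, so z = (ln S₂ − ln S₁)/(ln A₂ − ln A₁).
z = ln(13/7) / ln(17.6/2.22) = ln(1.857) / ln(7.928) = 0.6190 / 2.0704 = 0.2990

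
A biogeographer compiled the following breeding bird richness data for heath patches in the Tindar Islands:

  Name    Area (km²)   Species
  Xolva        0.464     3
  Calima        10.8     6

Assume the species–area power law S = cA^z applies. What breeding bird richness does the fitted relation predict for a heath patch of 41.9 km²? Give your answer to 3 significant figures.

z = ln(6/3) / ln(10.8/0.464) = 0.6931 / 3.1474 = 0.2202
c = 3 / 0.464^0.2202 = 3 / 0.8444 = 3.553
S₃ = 3.553 × 41.9^0.2202 = 3.553 × 2.276 ≈ 8.088

8.09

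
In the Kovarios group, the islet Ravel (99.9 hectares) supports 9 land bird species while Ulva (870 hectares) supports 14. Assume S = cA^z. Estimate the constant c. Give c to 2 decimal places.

z = ln(S₂/S₁) / ln(A₂/A₁) = ln(14/9) / ln(870/99.9) = 0.4418 / 2.1643 = 0.2041
c = S₁ / A₁^z = 9 / 99.9^0.2041 = 9 / 2.56 = 3.516

3.52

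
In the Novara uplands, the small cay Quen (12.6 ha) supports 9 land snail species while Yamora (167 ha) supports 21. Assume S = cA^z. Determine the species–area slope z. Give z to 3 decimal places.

Taking logs: ln S = ln c + z ln A, so z = (ln S₂ − ln S₁)/(ln A₂ − ln A₁).
z = ln(21/9) / ln(167/12.6) = ln(2.333) / ln(13.25) = 0.8473 / 2.5843 = 0.3279

0.328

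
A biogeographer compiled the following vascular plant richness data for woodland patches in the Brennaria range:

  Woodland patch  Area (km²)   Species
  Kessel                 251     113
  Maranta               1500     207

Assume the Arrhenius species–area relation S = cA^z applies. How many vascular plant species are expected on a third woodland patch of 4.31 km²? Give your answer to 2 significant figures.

29

z = ln(207/113) / ln(1500/251) = 0.6053 / 1.7878 = 0.3386
c = 113 / 251^0.3386 = 113 / 6.494 = 17.4
S₃ = 17.4 × 4.31^0.3386 = 17.4 × 1.64 ≈ 28.54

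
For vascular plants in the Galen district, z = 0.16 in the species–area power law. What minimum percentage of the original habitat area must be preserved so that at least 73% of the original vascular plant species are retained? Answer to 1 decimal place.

Need (A_new/A_old)^0.16 = 0.73, so A_new/A_old = 0.73^(1/0.16) = 0.73^6.25
ln(A_new/A_old) = ln 0.73 / 0.16 = -0.3147 / 0.16 = -1.9669
A_new/A_old = e^-1.9669 ≈ 0.1399

14.0%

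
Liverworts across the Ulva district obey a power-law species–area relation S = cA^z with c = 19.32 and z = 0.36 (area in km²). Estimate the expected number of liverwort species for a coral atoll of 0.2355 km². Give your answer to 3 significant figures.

S = 19.32 × 0.2355^0.36
ln S = ln 19.32 + 0.36 × ln 0.2355 = 2.9611 + 0.36 × -1.4460 = 2.4406
S = e^2.4406 ≈ 11.48

11.5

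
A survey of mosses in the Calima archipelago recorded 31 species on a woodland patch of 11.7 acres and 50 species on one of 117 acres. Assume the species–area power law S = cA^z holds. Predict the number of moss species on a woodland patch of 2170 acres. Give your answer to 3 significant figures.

z = ln(50/31) / ln(117/11.7) = 0.4780 / 2.3026 = 0.2076
c = 31 / 11.7^0.2076 = 31 / 1.666 = 18.6
S₃ = 18.6 × 2170^0.2076 = 18.6 × 4.928 ≈ 91.68

91.7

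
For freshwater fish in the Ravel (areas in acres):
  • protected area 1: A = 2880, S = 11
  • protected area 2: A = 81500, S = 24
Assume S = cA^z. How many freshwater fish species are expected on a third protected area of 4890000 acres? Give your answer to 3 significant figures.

62.4

z = ln(24/11) / ln(81500/2880) = 0.7802 / 3.3428 = 0.2334
c = 11 / 2880^0.2334 = 11 / 6.418 = 1.714
S₃ = 1.714 × 4890000^0.2334 = 1.714 × 36.41 ≈ 62.4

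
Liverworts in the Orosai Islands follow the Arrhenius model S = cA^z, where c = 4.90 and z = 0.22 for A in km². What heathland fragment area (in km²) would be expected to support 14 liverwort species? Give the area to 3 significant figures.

14 = 4.9 × A^0.22  ⇒  A^0.22 = 14/4.9 = 2.857
ln A = ln(2.857) / 0.22 = 1.0498 / 0.22 = 4.7719
A = e^4.7719 ≈ 118.1 km²

118 km²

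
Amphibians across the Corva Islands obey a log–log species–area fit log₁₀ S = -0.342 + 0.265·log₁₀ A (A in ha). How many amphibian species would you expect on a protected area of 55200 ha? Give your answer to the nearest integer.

S = 0.455 × 55200^0.265
ln S = ln 0.455 + 0.265 × ln 55200 = -0.7875 + 0.265 × 10.9187 = 2.1060
S = e^2.1060 ≈ 8.215

8 species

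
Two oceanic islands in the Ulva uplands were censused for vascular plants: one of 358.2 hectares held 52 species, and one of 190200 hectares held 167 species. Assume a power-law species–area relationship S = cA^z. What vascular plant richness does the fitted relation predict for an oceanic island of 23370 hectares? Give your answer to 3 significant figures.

z = ln(167/52) / ln(190200/358.2) = 1.1668 / 6.2747 = 0.1859
c = 52 / 358.2^0.1859 = 52 / 2.985 = 17.42
S₃ = 17.42 × 23370^0.1859 = 17.42 × 6.491 ≈ 113.1

113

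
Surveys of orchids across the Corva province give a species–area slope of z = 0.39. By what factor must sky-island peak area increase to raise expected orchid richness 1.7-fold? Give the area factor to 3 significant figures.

(A₂/A₁)^0.39 = 1.7, so A₂/A₁ = 1.7^(1/0.39) = 1.7^2.564
ln(A₂/A₁) = ln 1.7 / 0.39 = 0.5306 / 0.39 = 1.3606
A₂/A₁ = e^1.3606 ≈ 3.898

3.90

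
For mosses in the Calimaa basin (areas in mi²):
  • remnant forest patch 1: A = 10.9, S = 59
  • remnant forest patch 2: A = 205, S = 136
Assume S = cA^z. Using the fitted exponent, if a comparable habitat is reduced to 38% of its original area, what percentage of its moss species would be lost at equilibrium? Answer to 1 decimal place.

z = ln(136/59) / ln(205/10.9) = 0.8351 / 2.9342 = 0.2846
S_new/S_old = (A_new/A_old)^z = 0.38^0.2846 = exp(0.2846 × -0.9676) = 0.7593
Fraction lost = 1 − 0.7593 = 0.2407

24.1%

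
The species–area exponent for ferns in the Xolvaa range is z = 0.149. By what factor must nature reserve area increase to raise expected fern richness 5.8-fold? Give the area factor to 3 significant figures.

(A₂/A₁)^0.149 = 5.8, so A₂/A₁ = 5.8^(1/0.149) = 5.8^6.711
ln(A₂/A₁) = ln 5.8 / 0.149 = 1.7579 / 0.149 = 11.7977
A₂/A₁ = e^11.7977 ≈ 132947

133000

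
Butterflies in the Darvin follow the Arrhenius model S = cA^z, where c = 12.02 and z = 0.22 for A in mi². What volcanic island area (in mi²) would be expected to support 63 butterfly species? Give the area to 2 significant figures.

1900 mi²

63 = 12.02 × A^0.22  ⇒  A^0.22 = 63/12.02 = 5.241
ln A = ln(5.241) / 0.22 = 1.6566 / 0.22 = 7.5298
A = e^7.5298 ≈ 1863 mi²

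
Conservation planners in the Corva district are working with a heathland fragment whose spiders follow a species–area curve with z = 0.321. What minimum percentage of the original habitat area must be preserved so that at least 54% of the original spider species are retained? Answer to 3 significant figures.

14.7%

Need (A_new/A_old)^0.321 = 0.54, so A_new/A_old = 0.54^(1/0.321) = 0.54^3.115
ln(A_new/A_old) = ln 0.54 / 0.321 = -0.6162 / 0.321 = -1.9196
A_new/A_old = e^-1.9196 ≈ 0.1467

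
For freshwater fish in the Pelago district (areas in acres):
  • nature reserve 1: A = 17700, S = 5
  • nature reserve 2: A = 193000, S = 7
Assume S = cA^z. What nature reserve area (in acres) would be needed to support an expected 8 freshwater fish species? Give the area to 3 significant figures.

z = ln(7/5) / ln(193000/17700) = 0.3365 / 2.3891 = 0.1408
c = 5 / 17700^0.1408 = 5 / 3.965 = 1.261
A = (8/1.261)^(1/0.1408) ⇒ ln A = ln(6.344)/0.1408 = 13.1186
A = e^13.1186 ≈ 498115 acres

498000 acres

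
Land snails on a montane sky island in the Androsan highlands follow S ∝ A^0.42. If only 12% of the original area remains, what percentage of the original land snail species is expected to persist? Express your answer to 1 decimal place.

S_new/S_old = (A_new/A_old)^z = 0.12^0.42
= exp(0.42 × ln 0.12) = exp(0.42 × -2.1203) = exp(-0.8905) ≈ 0.4104

41.0%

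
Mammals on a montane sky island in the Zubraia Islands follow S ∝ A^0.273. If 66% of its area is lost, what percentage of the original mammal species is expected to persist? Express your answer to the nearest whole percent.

S_new/S_old = (A_new/A_old)^z = 0.34^0.273
= exp(0.273 × ln 0.34) = exp(0.273 × -1.0788) = exp(-0.2945) ≈ 0.7449

74%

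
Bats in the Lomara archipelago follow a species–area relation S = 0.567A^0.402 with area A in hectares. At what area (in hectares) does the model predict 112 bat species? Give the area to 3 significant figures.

112 = 0.567 × A^0.402  ⇒  A^0.402 = 112/0.567 = 197.5
ln A = ln(197.5) / 0.402 = 5.2859 / 0.402 = 13.1490
A = e^13.1490 ≈ 513493 hectares

513000 hectares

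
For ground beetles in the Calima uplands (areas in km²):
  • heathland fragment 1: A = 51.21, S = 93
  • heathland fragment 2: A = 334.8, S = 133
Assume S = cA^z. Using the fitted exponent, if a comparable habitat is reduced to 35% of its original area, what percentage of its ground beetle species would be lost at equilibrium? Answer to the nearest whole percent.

18%

z = ln(133/93) / ln(334.8/51.21) = 0.3577 / 1.8776 = 0.1905
S_new/S_old = (A_new/A_old)^z = 0.35^0.1905 = exp(0.1905 × -1.0498) = 0.8187
Fraction lost = 1 − 0.8187 = 0.1813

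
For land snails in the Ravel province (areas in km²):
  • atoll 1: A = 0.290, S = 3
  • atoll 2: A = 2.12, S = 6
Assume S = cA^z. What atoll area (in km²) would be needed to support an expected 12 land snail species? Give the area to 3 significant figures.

z = ln(6/3) / ln(2.12/0.29) = 0.6931 / 1.9893 = 0.3484
c = 3 / 0.29^0.3484 = 3 / 0.6496 = 4.618
A = (12/4.618)^(1/0.3484) ⇒ ln A = ln(2.599)/0.3484 = 2.7407
A = e^2.7407 ≈ 15.5 km²

15.5 km²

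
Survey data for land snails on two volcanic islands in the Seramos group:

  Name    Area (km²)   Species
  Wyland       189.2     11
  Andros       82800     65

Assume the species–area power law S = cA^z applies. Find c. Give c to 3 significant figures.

z = ln(S₂/S₁) / ln(A₂/A₁) = ln(65/11) / ln(82800/189.2) = 1.7765 / 6.0814 = 0.2921
c = S₁ / A₁^z = 11 / 189.2^0.2921 = 11 / 4.625 = 2.378

2.38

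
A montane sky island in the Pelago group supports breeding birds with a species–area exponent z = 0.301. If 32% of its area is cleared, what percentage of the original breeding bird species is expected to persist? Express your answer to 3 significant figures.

S_new/S_old = (A_new/A_old)^z = 0.68^0.301
= exp(0.301 × ln 0.68) = exp(0.301 × -0.3857) = exp(-0.1161) ≈ 0.8904

89.0%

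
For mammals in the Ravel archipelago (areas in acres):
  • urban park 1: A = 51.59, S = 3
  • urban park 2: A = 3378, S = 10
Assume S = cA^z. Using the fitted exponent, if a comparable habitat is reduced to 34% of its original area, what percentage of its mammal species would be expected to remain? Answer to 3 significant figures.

z = ln(10/3) / ln(3378/51.59) = 1.2040 / 4.1817 = 0.2879
S_new/S_old = (A_new/A_old)^z = 0.34^0.2879 = exp(0.2879 × -1.0788) = 0.733

73.3%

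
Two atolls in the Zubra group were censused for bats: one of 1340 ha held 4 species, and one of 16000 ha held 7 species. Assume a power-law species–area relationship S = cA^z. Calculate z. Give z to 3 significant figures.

0.226

Taking logs: ln S = ln c + z ln A, so z = (ln S₂ − ln S₁)/(ln A₂ − ln A₁).
z = ln(7/4) / ln(16000/1340) = ln(1.75) / ln(11.94) = 0.5596 / 2.4799 = 0.2257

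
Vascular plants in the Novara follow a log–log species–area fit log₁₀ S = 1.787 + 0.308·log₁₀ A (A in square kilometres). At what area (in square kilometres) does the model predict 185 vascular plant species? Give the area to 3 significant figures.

185 = 61.24 × A^0.308  ⇒  A^0.308 = 185/61.24 = 3.021
ln A = ln(3.021) / 0.308 = 1.1056 / 0.308 = 3.5897
A = e^3.5897 ≈ 36.22 square kilometres

36.2 square kilometres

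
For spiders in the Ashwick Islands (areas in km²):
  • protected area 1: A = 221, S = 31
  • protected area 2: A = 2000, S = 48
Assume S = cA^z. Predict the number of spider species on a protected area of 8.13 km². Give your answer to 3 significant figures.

16.1

z = ln(48/31) / ln(2000/221) = 0.4372 / 2.2027 = 0.1985
c = 31 / 221^0.1985 = 31 / 2.92 = 10.62
S₃ = 10.62 × 8.13^0.1985 = 10.62 × 1.516 ≈ 16.09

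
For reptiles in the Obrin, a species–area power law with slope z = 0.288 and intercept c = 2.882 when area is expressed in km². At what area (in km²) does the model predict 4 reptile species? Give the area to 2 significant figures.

4 = 2.882 × A^0.288  ⇒  A^0.288 = 4/2.882 = 1.388
ln A = ln(1.388) / 0.288 = 0.3278 / 0.288 = 1.1382
A = e^1.1382 ≈ 3.121 km²

3.1 km²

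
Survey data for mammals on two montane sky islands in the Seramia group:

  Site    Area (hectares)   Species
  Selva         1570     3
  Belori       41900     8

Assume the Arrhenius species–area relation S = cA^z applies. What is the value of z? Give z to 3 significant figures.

0.299

Taking logs: ln S = ln c + z ln A, so z = (ln S₂ − ln S₁)/(ln A₂ − ln A₁).
z = ln(8/3) / ln(41900/1570) = ln(2.667) / ln(26.69) = 0.9808 / 3.2842 = 0.2986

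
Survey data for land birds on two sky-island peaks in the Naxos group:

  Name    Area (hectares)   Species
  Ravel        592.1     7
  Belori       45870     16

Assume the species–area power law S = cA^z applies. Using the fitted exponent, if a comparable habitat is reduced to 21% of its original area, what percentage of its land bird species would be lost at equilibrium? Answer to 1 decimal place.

25.7%

z = ln(16/7) / ln(45870/592.1) = 0.8267 / 4.3499 = 0.1900
S_new/S_old = (A_new/A_old)^z = 0.21^0.1900 = exp(0.1900 × -1.5606) = 0.7433
Fraction lost = 1 − 0.7433 = 0.2567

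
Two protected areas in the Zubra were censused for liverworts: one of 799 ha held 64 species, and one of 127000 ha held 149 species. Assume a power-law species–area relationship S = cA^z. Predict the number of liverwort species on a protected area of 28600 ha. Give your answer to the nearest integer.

z = ln(149/64) / ln(127000/799) = 0.8451 / 5.0686 = 0.1667
c = 64 / 799^0.1667 = 64 / 3.047 = 21
S₃ = 21 × 28600^0.1667 = 21 × 5.533 ≈ 116.2

116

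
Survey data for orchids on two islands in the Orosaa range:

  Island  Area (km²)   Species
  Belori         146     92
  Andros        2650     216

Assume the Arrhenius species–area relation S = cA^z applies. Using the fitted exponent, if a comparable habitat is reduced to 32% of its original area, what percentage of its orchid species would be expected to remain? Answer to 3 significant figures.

z = ln(216/92) / ln(2650/146) = 0.8535 / 2.8987 = 0.2944
S_new/S_old = (A_new/A_old)^z = 0.32^0.2944 = exp(0.2944 × -1.1394) = 0.715

71.5%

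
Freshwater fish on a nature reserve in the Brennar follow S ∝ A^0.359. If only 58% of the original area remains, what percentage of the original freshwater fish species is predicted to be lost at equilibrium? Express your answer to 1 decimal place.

17.8%

S_new/S_old = (A_new/A_old)^z = 0.58^0.359
= exp(0.359 × ln 0.58) = exp(0.359 × -0.5447) = exp(-0.1956) ≈ 0.8224
Fraction lost = 1 − 0.8224 = 0.1776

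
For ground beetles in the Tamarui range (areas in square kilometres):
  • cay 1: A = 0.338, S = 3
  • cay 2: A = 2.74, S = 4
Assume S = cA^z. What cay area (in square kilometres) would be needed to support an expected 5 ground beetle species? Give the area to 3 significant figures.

13.9 square kilometres

z = ln(4/3) / ln(2.74/0.338) = 0.2877 / 2.0927 = 0.1375
c = 3 / 0.338^0.1375 = 3 / 0.8615 = 3.482
A = (5/3.482)^(1/0.1375) ⇒ ln A = ln(1.436)/0.1375 = 2.6312
A = e^2.6312 ≈ 13.89 square kilometres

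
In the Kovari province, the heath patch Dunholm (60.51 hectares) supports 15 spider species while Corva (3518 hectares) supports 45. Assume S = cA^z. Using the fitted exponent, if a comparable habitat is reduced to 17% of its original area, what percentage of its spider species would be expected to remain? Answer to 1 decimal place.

61.9%

z = ln(45/15) / ln(3518/60.51) = 1.0986 / 4.0628 = 0.2704
S_new/S_old = (A_new/A_old)^z = 0.17^0.2704 = exp(0.2704 × -1.7720) = 0.6193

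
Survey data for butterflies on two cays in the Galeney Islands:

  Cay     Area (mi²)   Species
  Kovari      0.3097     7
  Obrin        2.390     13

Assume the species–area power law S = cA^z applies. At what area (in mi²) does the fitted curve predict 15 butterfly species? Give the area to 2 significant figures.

3.8 mi²

z = ln(13/7) / ln(2.39/0.3097) = 0.6190 / 2.0434 = 0.3029
c = 7 / 0.3097^0.3029 = 7 / 0.7011 = 9.984
A = (15/9.984)^(1/0.3029) ⇒ ln A = ln(1.502)/0.3029 = 1.3437
A = e^1.3437 ≈ 3.833 mi²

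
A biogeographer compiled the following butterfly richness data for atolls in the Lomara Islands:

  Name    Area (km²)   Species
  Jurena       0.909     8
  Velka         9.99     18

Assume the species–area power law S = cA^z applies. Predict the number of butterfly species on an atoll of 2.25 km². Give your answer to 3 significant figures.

z = ln(18/8) / ln(9.99/0.909) = 0.8109 / 2.3970 = 0.3383
c = 8 / 0.909^0.3383 = 8 / 0.9682 = 8.262
S₃ = 8.262 × 2.25^0.3383 = 8.262 × 1.316 ≈ 10.87

10.9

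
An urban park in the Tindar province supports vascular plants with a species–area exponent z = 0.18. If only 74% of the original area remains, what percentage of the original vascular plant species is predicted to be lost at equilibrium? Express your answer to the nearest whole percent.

S_new/S_old = (A_new/A_old)^z = 0.74^0.18
= exp(0.18 × ln 0.74) = exp(0.18 × -0.3011) = exp(-0.0542) ≈ 0.9472
Fraction lost = 1 − 0.9472 = 0.05276

5%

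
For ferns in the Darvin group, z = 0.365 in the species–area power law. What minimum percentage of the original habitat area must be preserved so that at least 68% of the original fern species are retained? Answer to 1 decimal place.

34.8%

Need (A_new/A_old)^0.365 = 0.68, so A_new/A_old = 0.68^(1/0.365) = 0.68^2.74
ln(A_new/A_old) = ln 0.68 / 0.365 = -0.3857 / 0.365 = -1.0566
A_new/A_old = e^-1.0566 ≈ 0.3476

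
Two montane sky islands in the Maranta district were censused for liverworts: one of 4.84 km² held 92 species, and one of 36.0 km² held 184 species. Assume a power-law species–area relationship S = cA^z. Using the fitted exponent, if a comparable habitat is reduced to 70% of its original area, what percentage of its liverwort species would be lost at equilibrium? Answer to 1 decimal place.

z = ln(184/92) / ln(36/4.84) = 0.6931 / 2.0066 = 0.3454
S_new/S_old = (A_new/A_old)^z = 0.7^0.3454 = exp(0.3454 × -0.3567) = 0.8841
Fraction lost = 1 − 0.8841 = 0.1159

11.6%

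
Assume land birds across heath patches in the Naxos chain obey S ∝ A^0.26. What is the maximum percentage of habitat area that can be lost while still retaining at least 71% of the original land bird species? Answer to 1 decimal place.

73.2%

Need (A_new/A_old)^0.26 = 0.71, so A_new/A_old = 0.71^(1/0.26) = 0.71^3.846
ln(A_new/A_old) = ln 0.71 / 0.26 = -0.3425 / 0.26 = -1.3173
A_new/A_old = e^-1.3173 ≈ 0.2679
Fraction that can be lost = 1 − 0.2679 = 0.7321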